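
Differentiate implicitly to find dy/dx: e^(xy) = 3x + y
Apply d/dx to both sides, remembering that y depends on x. Each occurrence of y therefore brings in a y' = dy/dx via the chain rule.

With F(x, y) equal to the left-hand side minus the right, differentiate F term by term:
  d/dx[-3x] = -3
  d/dx[-y] = -y'
  d/dx[e^(xy)] = (x·y' + y)·e^(xy)
Adding these up, d/dx[F] = 0 becomes
  (y·e^(xy) - 3) + (x·e^(xy) - 1)·y' = 0,
so isolating y',
  dy/dx = -(y·e^(xy) - 3)/(x·e^(xy) - 1) = (-y·e^(xy) + 3)/(x·e^(xy) - 1)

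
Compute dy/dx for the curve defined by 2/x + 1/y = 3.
Take d/dx of both sides. Since y is implicitly a function of x, the chain rule attaches a y' = dy/dx factor whenever we differentiate through y.

Set F(x, y) = (left side) − (right side), so the curve is F = 0. Differentiating each term of F:
  d/dx[1/y] = -y'/y^2
  d/dx[2/x] = -2/x^2
  d/dx[-3] = 0

Collecting, the y'-free part is the partial derivative in x and the y' coefficient is the partial derivative in y:
  ∂F/∂x = -2/x^2
  ∂F/∂y = -1/y^2

so d/dx[F(x, y(x))] = ∂F/∂x + (∂F/∂y)·y' = 0. Rearranging,
  dy/dx = -(∂F/∂x)/(∂F/∂y) = -(-2/x^2)/(-1/y^2) = -2y^2/x^2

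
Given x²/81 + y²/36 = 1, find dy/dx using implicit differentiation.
Differentiate both sides with respect to x, treating y as y(x). By the chain rule, any term containing y contributes a factor of y' = dy/dx when we differentiate it.

Move every term to one side and write the relation as F(x, y) = 0. Term by term,
  d/dx[x^2/81] = 2x/81
  d/dx[y^2/36] = y·y'/18
  d/dx[-1] = 0

The pieces without y' make up ∂F/∂x and the coefficient of y' is ∂F/∂y:
  ∂F/∂x = 2x/81,
  ∂F/∂y = y/18.

Since d/dx[F] = ∂F/∂x + (∂F/∂y)·y' = 0, solve for y':
  (∂F/∂y)·y' = -∂F/∂x
  dy/dx = -(∂F/∂x)/(∂F/∂y) = -(2x/81)/(y/18) = -4x/(9y)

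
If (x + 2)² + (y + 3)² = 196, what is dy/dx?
Apply d/dx to both sides, remembering that y depends on x. Each occurrence of y therefore brings in a y' = dy/dx via the chain rule.

With F(x, y) equal to the left-hand side minus the right, differentiate F term by term:
  d/dx[(x + 2)^2] = 2x + 4
  d/dx[(y + 3)^2] = 2·y'(y + 3)
  d/dx[-196] = 0
Adding these up, d/dx[F] = 0 becomes
  (2x + 4) + (2y + 6)·y' = 0,
so isolating y',
  dy/dx = -(2x + 4)/(2y + 6) = (-x - 2)/(y + 3)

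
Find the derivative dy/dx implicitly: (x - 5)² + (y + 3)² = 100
Differentiate the relation implicitly: treat y = y(x) and apply the chain rule, so every y-derivative picks up a y' = dy/dx factor.

With everything moved to the left-hand side, differentiate term by term:
  d/dx[(x - 5)^2] = 2x - 10
  d/dx[(y + 3)^2] = 2·y'(y + 3)
  d/dx[-100] = 0

Separating the contributions that come from x directly and those that come through y:
  without y':      2x - 10
  multiplying y':  2y + 6

so (2x - 10) + (2y + 6)·y' = 0, and therefore
  dy/dx = -(2x - 10)/(2y + 6) = (5 - x)/(y + 3)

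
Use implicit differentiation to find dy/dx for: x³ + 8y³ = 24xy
Differentiate the relation implicitly: treat y = y(x) and apply the chain rule, so every y-derivative picks up a y' = dy/dx factor.

With everything moved to the left-hand side, differentiate term by term:
  d/dx[x^3] = 3x^2
  d/dx[-24xy] = -24x·y' - 24y
  d/dx[8y^3] = 24y^2·y'

Separating the contributions that come from x directly and those that come through y:
  without y':      3x^2 - 24y
  multiplying y':  -24x + 24y^2

so (3x^2 - 24y) + (-24x + 24y^2)·y' = 0, and therefore
  dy/dx = -(3x^2 - 24y)/(-24x + 24y^2) = (x^2/8 - y)/(x - y^2)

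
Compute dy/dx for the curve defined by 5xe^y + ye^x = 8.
Differentiate the relation implicitly: treat y = y(x) and apply the chain rule, so every y-derivative picks up a y' = dy/dx factor.

With everything moved to the left-hand side, differentiate term by term:
  d/dx[5x·e^(y)] = 5x·y'·e^(y) + 5e^(y)
  d/dx[y·e^(x)] = y·e^(x) + y'·e^(x)
  d/dx[-8] = 0

Separating the contributions that come from x directly and those that come through y:
  without y':      y·e^(x) + 5e^(y)
  multiplying y':  5x·e^(y) + e^(x)

so (y·e^(x) + 5e^(y)) + (5x·e^(y) + e^(x))·y' = 0, and therefore
  dy/dx = -(y·e^(x) + 5e^(y))/(5x·e^(y) + e^(x)) = (-y·e^(x) - 5e^(y))/(5x·e^(y) + e^(x))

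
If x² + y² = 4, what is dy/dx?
Differentiate both sides with respect to x, treating y as y(x). By the chain rule, any term containing y contributes a factor of y' = dy/dx when we differentiate it.

Move every term to one side and write the relation as F(x, y) = 0. Term by term,
  d/dx[x^2] = 2x
  d/dx[y^2] = 2y·y'
  d/dx[-4] = 0

The pieces without y' make up ∂F/∂x and the coefficient of y' is ∂F/∂y:
  ∂F/∂x = 2x,
  ∂F/∂y = 2y.

Since d/dx[F] = ∂F/∂x + (∂F/∂y)·y' = 0, solve for y':
  (∂F/∂y)·y' = -∂F/∂x
  dy/dx = -(∂F/∂x)/(∂F/∂y) = -(2x)/(2y) = -x/y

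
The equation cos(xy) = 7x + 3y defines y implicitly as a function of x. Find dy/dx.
Differentiate both sides with respect to x, treating y as y(x). By the chain rule, any term containing y contributes a factor of y' = dy/dx when we differentiate it.

Move every term to one side and write the relation as F(x, y) = 0. Term by term,
  d/dx[-7x] = -7
  d/dx[-3y] = -3·y'
  d/dx[cos(xy)] = -(x·y' + y)·sin(xy)

The pieces without y' make up ∂F/∂x and the coefficient of y' is ∂F/∂y:
  ∂F/∂x = -y·sin(xy) - 7,
  ∂F/∂y = -x·sin(xy) - 3.

Since d/dx[F] = ∂F/∂x + (∂F/∂y)·y' = 0, solve for y':
  (∂F/∂y)·y' = -∂F/∂x
  dy/dx = -(∂F/∂x)/(∂F/∂y) = -(-y·sin(xy) - 7)/(-x·sin(xy) - 3) = -(y·sin(xy) + 7)/(x·sin(xy) + 3)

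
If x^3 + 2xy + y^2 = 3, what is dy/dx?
Apply d/dx to both sides, remembering that y depends on x. Each occurrence of y therefore brings in a y' = dy/dx via the chain rule.

With F(x, y) equal to the left-hand side minus the right, differentiate F term by term:
  d/dx[x^3] = 3x^2
  d/dx[2xy] = 2x·y' + 2y
  d/dx[y^2] = 2y·y'
  d/dx[-3] = 0
Adding these up, d/dx[F] = 0 becomes
  (3x^2 + 2y) + (2x + 2y)·y' = 0,
so isolating y',
  dy/dx = -(3x^2 + 2y)/(2x + 2y) = (-3x^2/2 - y)/(x + y)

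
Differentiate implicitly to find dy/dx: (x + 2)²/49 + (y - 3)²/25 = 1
Differentiate both sides with respect to x, treating y as y(x). By the chain rule, any term containing y contributes a factor of y' = dy/dx when we differentiate it.

Move every term to one side and write the relation as F(x, y) = 0. Term by term,
  d/dx[(x + 2)^2/49] = 2x/49 + 4/49
  d/dx[(y - 3)^2/25] = 2·y'(y - 3)/25
  d/dx[-1] = 0

The pieces without y' make up ∂F/∂x and the coefficient of y' is ∂F/∂y:
  ∂F/∂x = 2x/49 + 4/49,
  ∂F/∂y = 2y/25 - 6/25.

Since d/dx[F] = ∂F/∂x + (∂F/∂y)·y' = 0, solve for y':
  (∂F/∂y)·y' = -∂F/∂x
  dy/dx = -(∂F/∂x)/(∂F/∂y) = -(2x/49 + 4/49)/(2y/25 - 6/25)
        = -(2(x + 2)/49)/(2(y - 3)/25) = 25(-x - 2)/(49(y - 3))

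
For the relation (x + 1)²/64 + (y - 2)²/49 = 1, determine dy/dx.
Apply d/dx to both sides, remembering that y depends on x. Each occurrence of y therefore brings in a y' = dy/dx via the chain rule.

With F(x, y) equal to the left-hand side minus the right, differentiate F term by term:
  d/dx[(x + 1)^2/64] = x/32 + 1/32
  d/dx[(y - 2)^2/49] = 2·y'(y - 2)/49
  d/dx[-1] = 0
Adding these up, d/dx[F] = 0 becomes
  (x/32 + 1/32) + (2y/49 - 4/49)·y' = 0,
so isolating y',
  dy/dx = -(x/32 + 1/32)/(2y/49 - 4/49)
        = -((x + 1)/32)/(2(y - 2)/49) = 49(-x - 1)/(64(y - 2))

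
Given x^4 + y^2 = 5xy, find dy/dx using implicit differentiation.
Differentiate both sides with respect to x, treating y as y(x). By the chain rule, any term containing y contributes a factor of y' = dy/dx when we differentiate it.

Move every term to one side and write the relation as F(x, y) = 0. Term by term,
  d/dx[x^4] = 4x^3
  d/dx[-5xy] = -5x·y' - 5y
  d/dx[y^2] = 2y·y'

The pieces without y' make up ∂F/∂x and the coefficient of y' is ∂F/∂y:
  ∂F/∂x = 4x^3 - 5y,
  ∂F/∂y = -5x + 2y.

Since d/dx[F] = ∂F/∂x + (∂F/∂y)·y' = 0, solve for y':
  (∂F/∂y)·y' = -∂F/∂x
  dy/dx = -(∂F/∂x)/(∂F/∂y) = -(4x^3 - 5y)/(-5x + 2y) = (4x^3 - 5y)/(5x - 2y)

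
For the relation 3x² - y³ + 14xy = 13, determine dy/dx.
Apply d/dx to both sides, remembering that y depends on x. Each occurrence of y therefore brings in a y' = dy/dx via the chain rule.

With F(x, y) equal to the left-hand side minus the right, differentiate F term by term:
  d/dx[3x^2] = 6x
  d/dx[14xy] = 14x·y' + 14y
  d/dx[-y^3] = -3y^2·y'
  d/dx[-13] = 0
Adding these up, d/dx[F] = 0 becomes
  (6x + 14y) + (14x - 3y^2)·y' = 0,
so isolating y',
  dy/dx = -(6x + 14y)/(14x - 3y^2) = 2(-3x - 7y)/(14x - 3y^2)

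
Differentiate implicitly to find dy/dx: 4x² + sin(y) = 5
Differentiate both sides with respect to x, treating y as y(x). By the chain rule, any term containing y contributes a factor of y' = dy/dx when we differentiate it.

Move every term to one side and write the relation as F(x, y) = 0. Term by term,
  d/dx[4x^2] = 8x
  d/dx[sin(y)] = y'·cos(y)
  d/dx[-5] = 0

The pieces without y' make up ∂F/∂x and the coefficient of y' is ∂F/∂y:
  ∂F/∂x = 8x,
  ∂F/∂y = cos(y).

Since d/dx[F] = ∂F/∂x + (∂F/∂y)·y' = 0, solve for y':
  (∂F/∂y)·y' = -∂F/∂x
  dy/dx = -(∂F/∂x)/(∂F/∂y) = -(8x)/(cos(y)) = -8x/cos(y)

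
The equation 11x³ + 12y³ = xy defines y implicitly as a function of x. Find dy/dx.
Differentiate the relation implicitly: treat y = y(x) and apply the chain rule, so every y-derivative picks up a y' = dy/dx factor.

With everything moved to the left-hand side, differentiate term by term:
  d/dx[11x^3] = 33x^2
  d/dx[-xy] = -x·y' - y
  d/dx[12y^3] = 36y^2·y'

Separating the contributions that come from x directly and those that come through y:
  without y':      33x^2 - y
  multiplying y':  -x + 36y^2

so (33x^2 - y) + (-x + 36y^2)·y' = 0, and therefore
  dy/dx = -(33x^2 - y)/(-x + 36y^2) = (33x^2 - y)/(x - 36y^2)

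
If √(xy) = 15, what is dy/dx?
Differentiate the relation implicitly: treat y = y(x) and apply the chain rule, so every y-derivative picks up a y' = dy/dx factor.

With everything moved to the left-hand side, differentiate term by term:
  d/dx[√(xy)] = √(xy)(x·y'/2 + y/2)/(xy)
  d/dx[-15] = 0

Separating the contributions that come from x directly and those that come through y:
  without y':      √(xy)/(2x)
  multiplying y':  √(xy)/(2y)

so (√(xy)/(2x)) + (√(xy)/(2y))·y' = 0, and therefore
  dy/dx = -(√(xy)/(2x))/(√(xy)/(2y)) = -y/x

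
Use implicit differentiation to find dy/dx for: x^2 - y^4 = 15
Apply d/dx to both sides, remembering that y depends on x. Each occurrence of y therefore brings in a y' = dy/dx via the chain rule.

With F(x, y) equal to the left-hand side minus the right, differentiate F term by term:
  d/dx[x^2] = 2x
  d/dx[-y^4] = -4y^3·y'
  d/dx[-15] = 0
Adding these up, d/dx[F] = 0 becomes
  (2x) + (-4y^3)·y' = 0,
so isolating y',
  dy/dx = -(2x)/(-4y^3) = x/(2y^3)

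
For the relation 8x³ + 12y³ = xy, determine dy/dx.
Apply d/dx to both sides, remembering that y depends on x. Each occurrence of y therefore brings in a y' = dy/dx via the chain rule.

With F(x, y) equal to the left-hand side minus the right, differentiate F term by term:
  d/dx[8x^3] = 24x^2
  d/dx[-xy] = -x·y' - y
  d/dx[12y^3] = 36y^2·y'
Adding these up, d/dx[F] = 0 becomes
  (24x^2 - y) + (-x + 36y^2)·y' = 0,
so isolating y',
  dy/dx = -(24x^2 - y)/(-x + 36y^2) = (24x^2 - y)/(x - 36y^2)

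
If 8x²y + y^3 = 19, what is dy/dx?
Differentiate both sides with respect to x, treating y as y(x). By the chain rule, any term containing y contributes a factor of y' = dy/dx when we differentiate it.

Move every term to one side and write the relation as F(x, y) = 0. Term by term,
  d/dx[8x^2y] = 8x^2·y' + 16xy
  d/dx[y^3] = 3y^2·y'
  d/dx[-19] = 0

The pieces without y' make up ∂F/∂x and the coefficient of y' is ∂F/∂y:
  ∂F/∂x = 16xy,
  ∂F/∂y = 8x^2 + 3y^2.

Since d/dx[F] = ∂F/∂x + (∂F/∂y)·y' = 0, solve for y':
  (∂F/∂y)·y' = -∂F/∂x
  dy/dx = -(∂F/∂x)/(∂F/∂y) = -(16xy)/(8x^2 + 3y^2) = -16xy/(8x^2 + 3y^2)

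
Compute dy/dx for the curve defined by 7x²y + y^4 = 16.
Differentiate both sides with respect to x, treating y as y(x). By the chain rule, any term containing y contributes a factor of y' = dy/dx when we differentiate it.

Move every term to one side and write the relation as F(x, y) = 0. Term by term,
  d/dx[7x^2y] = 7x^2·y' + 14xy
  d/dx[y^4] = 4y^3·y'
  d/dx[-16] = 0

The pieces without y' make up ∂F/∂x and the coefficient of y' is ∂F/∂y:
  ∂F/∂x = 14xy,
  ∂F/∂y = 7x^2 + 4y^3.

Since d/dx[F] = ∂F/∂x + (∂F/∂y)·y' = 0, solve for y':
  (∂F/∂y)·y' = -∂F/∂x
  dy/dx = -(∂F/∂x)/(∂F/∂y) = -(14xy)/(7x^2 + 4y^3) = -14xy/(7x^2 + 4y^3)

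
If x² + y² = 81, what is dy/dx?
Apply d/dx to both sides, remembering that y depends on x. Each occurrence of y therefore brings in a y' = dy/dx via the chain rule.

With F(x, y) equal to the left-hand side minus the right, differentiate F term by term:
  d/dx[x^2] = 2x
  d/dx[y^2] = 2y·y'
  d/dx[-81] = 0
Adding these up, d/dx[F] = 0 becomes
  (2x) + (2y)·y' = 0,
so isolating y',
  dy/dx = -(2x)/(2y) = -x/y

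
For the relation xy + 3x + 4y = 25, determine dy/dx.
Differentiate the relation implicitly: treat y = y(x) and apply the chain rule, so every y-derivative picks up a y' = dy/dx factor.

With everything moved to the left-hand side, differentiate term by term:
  d/dx[xy] = x·y' + y
  d/dx[3x] = 3
  d/dx[4y] = 4·y'
  d/dx[-25] = 0

Separating the contributions that come from x directly and those that come through y:
  without y':      y + 3
  multiplying y':  x + 4

so (y + 3) + (x + 4)·y' = 0, and therefore
  dy/dx = -(y + 3)/(x + 4) = (-y - 3)/(x + 4)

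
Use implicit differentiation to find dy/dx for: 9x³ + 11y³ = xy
Apply d/dx to both sides, remembering that y depends on x. Each occurrence of y therefore brings in a y' = dy/dx via the chain rule.

With F(x, y) equal to the left-hand side minus the right, differentiate F term by term:
  d/dx[9x^3] = 27x^2
  d/dx[-xy] = -x·y' - y
  d/dx[11y^3] = 33y^2·y'
Adding these up, d/dx[F] = 0 becomes
  (27x^2 - y) + (-x + 33y^2)·y' = 0,
so isolating y',
  dy/dx = -(27x^2 - y)/(-x + 33y^2) = (27x^2 - y)/(x - 33y^2)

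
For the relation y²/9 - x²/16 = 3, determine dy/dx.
Take d/dx of both sides. Since y is implicitly a function of x, the chain rule attaches a y' = dy/dx factor whenever we differentiate through y.

Set F(x, y) = (left side) − (right side), so the curve is F = 0. Differentiating each term of F:
  d/dx[-x^2/16] = -x/8
  d/dx[y^2/9] = 2y·y'/9
  d/dx[-3] = 0

Collecting, the y'-free part is the partial derivative in x and the y' coefficient is the partial derivative in y:
  ∂F/∂x = -x/8
  ∂F/∂y = 2y/9

so d/dx[F(x, y(x))] = ∂F/∂x + (∂F/∂y)·y' = 0. Rearranging,
  dy/dx = -(∂F/∂x)/(∂F/∂y) = -(-x/8)/(2y/9) = 9x/(16y)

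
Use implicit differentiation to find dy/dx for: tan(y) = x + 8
Differentiate both sides with respect to x, treating y as y(x). By the chain rule, any term containing y contributes a factor of y' = dy/dx when we differentiate it.

Move every term to one side and write the relation as F(x, y) = 0. Term by term,
  d/dx[-x] = -1
  d/dx[tan(y)] = y'(tan(y)^2 + 1)
  d/dx[-8] = 0

The pieces without y' make up ∂F/∂x and the coefficient of y' is ∂F/∂y:
  ∂F/∂x = -1,
  ∂F/∂y = tan(y)^2 + 1.

Since d/dx[F] = ∂F/∂x + (∂F/∂y)·y' = 0, solve for y':
  (∂F/∂y)·y' = -∂F/∂x
  dy/dx = -(∂F/∂x)/(∂F/∂y) = -(-1)/(tan(y)^2 + 1) = cos(y)^2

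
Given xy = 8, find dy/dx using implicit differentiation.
Apply d/dx to both sides, remembering that y depends on x. Each occurrence of y therefore brings in a y' = dy/dx via the chain rule.

With F(x, y) equal to the left-hand side minus the right, differentiate F term by term:
  d/dx[xy] = x·y' + y
  d/dx[-8] = 0
Adding these up, d/dx[F] = 0 becomes
  (y) + (x)·y' = 0,
so isolating y',
  dy/dx = -(y)/(x) = -y/x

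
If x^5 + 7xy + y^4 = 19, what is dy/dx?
Apply d/dx to both sides, remembering that y depends on x. Each occurrence of y therefore brings in a y' = dy/dx via the chain rule.

With F(x, y) equal to the left-hand side minus the right, differentiate F term by term:
  d/dx[x^5] = 5x^4
  d/dx[7xy] = 7x·y' + 7y
  d/dx[y^4] = 4y^3·y'
  d/dx[-19] = 0
Adding these up, d/dx[F] = 0 becomes
  (5x^4 + 7y) + (7x + 4y^3)·y' = 0,
so isolating y',
  dy/dx = -(5x^4 + 7y)/(7x + 4y^3) = (-5x^4 - 7y)/(7x + 4y^3)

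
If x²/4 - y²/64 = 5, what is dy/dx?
Differentiate the relation implicitly: treat y = y(x) and apply the chain rule, so every y-derivative picks up a y' = dy/dx factor.

With everything moved to the left-hand side, differentiate term by term:
  d/dx[x^2/4] = x/2
  d/dx[-y^2/64] = -y·y'/32
  d/dx[-5] = 0

Separating the contributions that come from x directly and those that come through y:
  without y':      x/2
  multiplying y':  -y/32

so (x/2) + (-y/32)·y' = 0, and therefore
  dy/dx = -(x/2)/(-y/32) = 16x/y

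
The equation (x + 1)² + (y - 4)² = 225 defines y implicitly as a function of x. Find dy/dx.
Take d/dx of both sides. Since y is implicitly a function of x, the chain rule attaches a y' = dy/dx factor whenever we differentiate through y.

Set F(x, y) = (left side) − (right side), so the curve is F = 0. Differentiating each term of F:
  d/dx[(x + 1)^2] = 2x + 2
  d/dx[(y - 4)^2] = 2·y'(y - 4)
  d/dx[-225] = 0

Collecting, the y'-free part is the partial derivative in x and the y' coefficient is the partial derivative in y:
  ∂F/∂x = 2x + 2
  ∂F/∂y = 2y - 8

so d/dx[F(x, y(x))] = ∂F/∂x + (∂F/∂y)·y' = 0. Rearranging,
  dy/dx = -(∂F/∂x)/(∂F/∂y) = -(2x + 2)/(2y - 8) = (-x - 1)/(y - 4)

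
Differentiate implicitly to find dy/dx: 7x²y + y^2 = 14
Take d/dx of both sides. Since y is implicitly a function of x, the chain rule attaches a y' = dy/dx factor whenever we differentiate through y.

Set F(x, y) = (left side) − (right side), so the curve is F = 0. Differentiating each term of F:
  d/dx[7x^2y] = 7x^2·y' + 14xy
  d/dx[y^2] = 2y·y'
  d/dx[-14] = 0

Collecting, the y'-free part is the partial derivative in x and the y' coefficient is the partial derivative in y:
  ∂F/∂x = 14xy
  ∂F/∂y = 7x^2 + 2y

so d/dx[F(x, y(x))] = ∂F/∂x + (∂F/∂y)·y' = 0. Rearranging,
  dy/dx = -(∂F/∂x)/(∂F/∂y) = -(14xy)/(7x^2 + 2y) = -14xy/(7x^2 + 2y)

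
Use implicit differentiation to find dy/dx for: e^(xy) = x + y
Differentiate both sides with respect to x, treating y as y(x). By the chain rule, any term containing y contributes a factor of y' = dy/dx when we differentiate it.

Move every term to one side and write the relation as F(x, y) = 0. Term by term,
  d/dx[-x] = -1
  d/dx[-y] = -y'
  d/dx[e^(xy)] = (x·y' + y)·e^(xy)

The pieces without y' make up ∂F/∂x and the coefficient of y' is ∂F/∂y:
  ∂F/∂x = y·e^(xy) - 1,
  ∂F/∂y = x·e^(xy) - 1.

Since d/dx[F] = ∂F/∂x + (∂F/∂y)·y' = 0, solve for y':
  (∂F/∂y)·y' = -∂F/∂x
  dy/dx = -(∂F/∂x)/(∂F/∂y) = -(y·e^(xy) - 1)/(x·e^(xy) - 1) = (-y·e^(xy) + 1)/(x·e^(xy) - 1)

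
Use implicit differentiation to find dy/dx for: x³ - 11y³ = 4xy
Differentiate the relation implicitly: treat y = y(x) and apply the chain rule, so every y-derivative picks up a y' = dy/dx factor.

With everything moved to the left-hand side, differentiate term by term:
  d/dx[x^3] = 3x^2
  d/dx[-4xy] = -4x·y' - 4y
  d/dx[-11y^3] = -33y^2·y'

Separating the contributions that come from x directly and those that come through y:
  without y':      3x^2 - 4y
  multiplying y':  -4x - 33y^2

so (3x^2 - 4y) + (-4x - 33y^2)·y' = 0, and therefore
  dy/dx = -(3x^2 - 4y)/(-4x - 33y^2) = (3x^2 - 4y)/(4x + 33y^2)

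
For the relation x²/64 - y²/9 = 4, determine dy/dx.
Differentiate the relation implicitly: treat y = y(x) and apply the chain rule, so every y-derivative picks up a y' = dy/dx factor.

With everything moved to the left-hand side, differentiate term by term:
  d/dx[x^2/64] = x/32
  d/dx[-y^2/9] = -2y·y'/9
  d/dx[-4] = 0

Separating the contributions that come from x directly and those that come through y:
  without y':      x/32
  multiplying y':  -2y/9

so (x/32) + (-2y/9)·y' = 0, and therefore
  dy/dx = -(x/32)/(-2y/9) = 9x/(64y)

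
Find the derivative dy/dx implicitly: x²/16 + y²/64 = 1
Take d/dx of both sides. Since y is implicitly a function of x, the chain rule attaches a y' = dy/dx factor whenever we differentiate through y.

Set F(x, y) = (left side) − (right side), so the curve is F = 0. Differentiating each term of F:
  d/dx[x^2/16] = x/8
  d/dx[y^2/64] = y·y'/32
  d/dx[-1] = 0

Collecting, the y'-free part is the partial derivative in x and the y' coefficient is the partial derivative in y:
  ∂F/∂x = x/8
  ∂F/∂y = y/32

so d/dx[F(x, y(x))] = ∂F/∂x + (∂F/∂y)·y' = 0. Rearranging,
  dy/dx = -(∂F/∂x)/(∂F/∂y) = -(x/8)/(y/32) = -4x/y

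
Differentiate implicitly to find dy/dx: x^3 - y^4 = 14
Apply d/dx to both sides, remembering that y depends on x. Each occurrence of y therefore brings in a y' = dy/dx via the chain rule.

With F(x, y) equal to the left-hand side minus the right, differentiate F term by term:
  d/dx[x^3] = 3x^2
  d/dx[-y^4] = -4y^3·y'
  d/dx[-14] = 0
Adding these up, d/dx[F] = 0 becomes
  (3x^2) + (-4y^3)·y' = 0,
so isolating y',
  dy/dx = -(3x^2)/(-4y^3) = 3x^2/(4y^3)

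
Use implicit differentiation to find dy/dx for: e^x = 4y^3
Differentiate both sides with respect to x, treating y as y(x). By the chain rule, any term containing y contributes a factor of y' = dy/dx when we differentiate it.

Move every term to one side and write the relation as F(x, y) = 0. Term by term,
  d/dx[-4y^3] = -12y^2·y'
  d/dx[e^(x)] = e^(x)

The pieces without y' make up ∂F/∂x and the coefficient of y' is ∂F/∂y:
  ∂F/∂x = e^(x),
  ∂F/∂y = -12y^2.

Since d/dx[F] = ∂F/∂x + (∂F/∂y)·y' = 0, solve for y':
  (∂F/∂y)·y' = -∂F/∂x
  dy/dx = -(∂F/∂x)/(∂F/∂y) = -(e^(x))/(-12y^2) = e^(x)/(12y^2)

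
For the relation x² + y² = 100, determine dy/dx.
Differentiate both sides with respect to x, treating y as y(x). By the chain rule, any term containing y contributes a factor of y' = dy/dx when we differentiate it.

Move every term to one side and write the relation as F(x, y) = 0. Term by term,
  d/dx[x^2] = 2x
  d/dx[y^2] = 2y·y'
  d/dx[-100] = 0

The pieces without y' make up ∂F/∂x and the coefficient of y' is ∂F/∂y:
  ∂F/∂x = 2x,
  ∂F/∂y = 2y.

Since d/dx[F] = ∂F/∂x + (∂F/∂y)·y' = 0, solve for y':
  (∂F/∂y)·y' = -∂F/∂x
  dy/dx = -(∂F/∂x)/(∂F/∂y) = -(2x)/(2y) = -x/y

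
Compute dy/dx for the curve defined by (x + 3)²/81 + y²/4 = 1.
Apply d/dx to both sides, remembering that y depends on x. Each occurrence of y therefore brings in a y' = dy/dx via the chain rule.

With F(x, y) equal to the left-hand side minus the right, differentiate F term by term:
  d/dx[y^2/4] = y·y'/2
  d/dx[(x + 3)^2/81] = 2x/81 + 2/27
  d/dx[-1] = 0
Adding these up, d/dx[F] = 0 becomes
  (2x/81 + 2/27) + (y/2)·y' = 0,
so isolating y',
  dy/dx = -(2x/81 + 2/27)/(y/2)
        = -(2(x + 3)/81)/(y/2) = 4(-x - 3)/(81y)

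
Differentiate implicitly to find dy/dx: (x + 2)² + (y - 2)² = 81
Differentiate the relation implicitly: treat y = y(x) and apply the chain rule, so every y-derivative picks up a y' = dy/dx factor.

With everything moved to the left-hand side, differentiate term by term:
  d/dx[(x + 2)^2] = 2x + 4
  d/dx[(y - 2)^2] = 2·y'(y - 2)
  d/dx[-81] = 0

Separating the contributions that come from x directly and those that come through y:
  without y':      2x + 4
  multiplying y':  2y - 4

so (2x + 4) + (2y - 4)·y' = 0, and therefore
  dy/dx = -(2x + 4)/(2y - 4) = (-x - 2)/(y - 2)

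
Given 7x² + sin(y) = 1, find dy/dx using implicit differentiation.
Take d/dx of both sides. Since y is implicitly a function of x, the chain rule attaches a y' = dy/dx factor whenever we differentiate through y.

Set F(x, y) = (left side) − (right side), so the curve is F = 0. Differentiating each term of F:
  d/dx[7x^2] = 14x
  d/dx[sin(y)] = y'·cos(y)
  d/dx[-1] = 0

Collecting, the y'-free part is the partial derivative in x and the y' coefficient is the partial derivative in y:
  ∂F/∂x = 14x
  ∂F/∂y = cos(y)

so d/dx[F(x, y(x))] = ∂F/∂x + (∂F/∂y)·y' = 0. Rearranging,
  dy/dx = -(∂F/∂x)/(∂F/∂y) = -(14x)/(cos(y)) = -14x/cos(y)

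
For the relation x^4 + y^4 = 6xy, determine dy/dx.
Differentiate the relation implicitly: treat y = y(x) and apply the chain rule, so every y-derivative picks up a y' = dy/dx factor.

With everything moved to the left-hand side, differentiate term by term:
  d/dx[x^4] = 4x^3
  d/dx[-6xy] = -6x·y' - 6y
  d/dx[y^4] = 4y^3·y'

Separating the contributions that come from x directly and those that come through y:
  without y':      4x^3 - 6y
  multiplying y':  -6x + 4y^3

so (4x^3 - 6y) + (-6x + 4y^3)·y' = 0, and therefore
  dy/dx = -(4x^3 - 6y)/(-6x + 4y^3) = (2x^3 - 3y)/(3x - 2y^3)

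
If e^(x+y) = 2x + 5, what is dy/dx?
Differentiate both sides with respect to x, treating y as y(x). By the chain rule, any term containing y contributes a factor of y' = dy/dx when we differentiate it.

Move every term to one side and write the relation as F(x, y) = 0. Term by term,
  d/dx[-2x] = -2
  d/dx[e^(x + y)] = (y' + 1)·e^(x + y)
  d/dx[-5] = 0

The pieces without y' make up ∂F/∂x and the coefficient of y' is ∂F/∂y:
  ∂F/∂x = e^(x + y) - 2,
  ∂F/∂y = e^(x + y).

Since d/dx[F] = ∂F/∂x + (∂F/∂y)·y' = 0, solve for y':
  (∂F/∂y)·y' = -∂F/∂x
  dy/dx = -(∂F/∂x)/(∂F/∂y) = -(e^(x + y) - 2)/(e^(x + y)) = 2e^(-x - y) - 1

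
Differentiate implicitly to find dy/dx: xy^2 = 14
Differentiate the relation implicitly: treat y = y(x) and apply the chain rule, so every y-derivative picks up a y' = dy/dx factor.

With everything moved to the left-hand side, differentiate term by term:
  d/dx[xy^2] = 2xy·y' + y^2
  d/dx[-14] = 0

Separating the contributions that come from x directly and those that come through y:
  without y':      y^2
  multiplying y':  2xy

so (y^2) + (2xy)·y' = 0, and therefore
  dy/dx = -(y^2)/(2xy) = -y/(2x)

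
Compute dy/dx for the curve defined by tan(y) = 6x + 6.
Differentiate both sides with respect to x, treating y as y(x). By the chain rule, any term containing y contributes a factor of y' = dy/dx when we differentiate it.

Move every term to one side and write the relation as F(x, y) = 0. Term by term,
  d/dx[-6x] = -6
  d/dx[tan(y)] = y'(tan(y)^2 + 1)
  d/dx[-6] = 0

The pieces without y' make up ∂F/∂x and the coefficient of y' is ∂F/∂y:
  ∂F/∂x = -6,
  ∂F/∂y = tan(y)^2 + 1.

Since d/dx[F] = ∂F/∂x + (∂F/∂y)·y' = 0, solve for y':
  (∂F/∂y)·y' = -∂F/∂x
  dy/dx = -(∂F/∂x)/(∂F/∂y) = -(-6)/(tan(y)^2 + 1) = 6cos(y)^2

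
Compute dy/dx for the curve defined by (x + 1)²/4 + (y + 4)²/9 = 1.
Differentiate both sides with respect to x, treating y as y(x). By the chain rule, any term containing y contributes a factor of y' = dy/dx when we differentiate it.

Move every term to one side and write the relation as F(x, y) = 0. Term by term,
  d/dx[(x + 1)^2/4] = x/2 + 1/2
  d/dx[(y + 4)^2/9] = 2·y'(y + 4)/9
  d/dx[-1] = 0

The pieces without y' make up ∂F/∂x and the coefficient of y' is ∂F/∂y:
  ∂F/∂x = x/2 + 1/2,
  ∂F/∂y = 2y/9 + 8/9.

Since d/dx[F] = ∂F/∂x + (∂F/∂y)·y' = 0, solve for y':
  (∂F/∂y)·y' = -∂F/∂x
  dy/dx = -(∂F/∂x)/(∂F/∂y) = -(x/2 + 1/2)/(2y/9 + 8/9)
        = -((x + 1)/2)/(2(y + 4)/9) = 9(-x - 1)/(4(y + 4))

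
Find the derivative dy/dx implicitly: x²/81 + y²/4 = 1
Differentiate the relation implicitly: treat y = y(x) and apply the chain rule, so every y-derivative picks up a y' = dy/dx factor.

With everything moved to the left-hand side, differentiate term by term:
  d/dx[x^2/81] = 2x/81
  d/dx[y^2/4] = y·y'/2
  d/dx[-1] = 0

Separating the contributions that come from x directly and those that come through y:
  without y':      2x/81
  multiplying y':  y/2

so (2x/81) + (y/2)·y' = 0, and therefore
  dy/dx = -(2x/81)/(y/2) = -4x/(81y)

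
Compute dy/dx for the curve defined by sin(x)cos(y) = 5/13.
Apply d/dx to both sides, remembering that y depends on x. Each occurrence of y therefore brings in a y' = dy/dx via the chain rule.

With F(x, y) equal to the left-hand side minus the right, differentiate F term by term:
  d/dx[sin(x)·cos(y)] = -y'·sin(x)·sin(y) + cos(x)·cos(y)
  d/dx[-5/13] = 0
Adding these up, d/dx[F] = 0 becomes
  (cos(x)·cos(y)) + (-sin(x)·sin(y))·y' = 0,
so isolating y',
  dy/dx = -(cos(x)·cos(y))/(-sin(x)·sin(y)) = 1/(tan(x)·tan(y))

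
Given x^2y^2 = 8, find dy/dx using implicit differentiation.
Apply d/dx to both sides, remembering that y depends on x. Each occurrence of y therefore brings in a y' = dy/dx via the chain rule.

With F(x, y) equal to the left-hand side minus the right, differentiate F term by term:
  d/dx[x^2y^2] = 2x^2y·y' + 2xy^2
  d/dx[-8] = 0
Adding these up, d/dx[F] = 0 becomes
  (2xy^2) + (2x^2y)·y' = 0,
so isolating y',
  dy/dx = -(2xy^2)/(2x^2y) = -y/x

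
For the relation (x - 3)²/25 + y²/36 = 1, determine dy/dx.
Apply d/dx to both sides, remembering that y depends on x. Each occurrence of y therefore brings in a y' = dy/dx via the chain rule.

With F(x, y) equal to the left-hand side minus the right, differentiate F term by term:
  d/dx[y^2/36] = y·y'/18
  d/dx[(x - 3)^2/25] = 2x/25 - 6/25
  d/dx[-1] = 0
Adding these up, d/dx[F] = 0 becomes
  (2x/25 - 6/25) + (y/18)·y' = 0,
so isolating y',
  dy/dx = -(2x/25 - 6/25)/(y/18)
        = -(2(x - 3)/25)/(y/18) = 36(3 - x)/(25y)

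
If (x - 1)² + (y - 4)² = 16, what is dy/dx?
Differentiate the relation implicitly: treat y = y(x) and apply the chain rule, so every y-derivative picks up a y' = dy/dx factor.

With everything moved to the left-hand side, differentiate term by term:
  d/dx[(x - 1)^2] = 2x - 2
  d/dx[(y - 4)^2] = 2·y'(y - 4)
  d/dx[-16] = 0

Separating the contributions that come from x directly and those that come through y:
  without y':      2x - 2
  multiplying y':  2y - 8

so (2x - 2) + (2y - 8)·y' = 0, and therefore
  dy/dx = -(2x - 2)/(2y - 8) = (1 - x)/(y - 4)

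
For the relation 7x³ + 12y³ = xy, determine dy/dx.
Differentiate the relation implicitly: treat y = y(x) and apply the chain rule, so every y-derivative picks up a y' = dy/dx factor.

With everything moved to the left-hand side, differentiate term by term:
  d/dx[7x^3] = 21x^2
  d/dx[-xy] = -x·y' - y
  d/dx[12y^3] = 36y^2·y'

Separating the contributions that come from x directly and those that come through y:
  without y':      21x^2 - y
  multiplying y':  -x + 36y^2

so (21x^2 - y) + (-x + 36y^2)·y' = 0, and therefore
  dy/dx = -(21x^2 - y)/(-x + 36y^2) = (21x^2 - y)/(x - 36y^2)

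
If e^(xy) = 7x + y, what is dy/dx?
Differentiate the relation implicitly: treat y = y(x) and apply the chain rule, so every y-derivative picks up a y' = dy/dx factor.

With everything moved to the left-hand side, differentiate term by term:
  d/dx[-7x] = -7
  d/dx[-y] = -y'
  d/dx[e^(xy)] = (x·y' + y)·e^(xy)

Separating the contributions that come from x directly and those that come through y:
  without y':      y·e^(xy) - 7
  multiplying y':  x·e^(xy) - 1

so (y·e^(xy) - 7) + (x·e^(xy) - 1)·y' = 0, and therefore
  dy/dx = -(y·e^(xy) - 7)/(x·e^(xy) - 1) = (-y·e^(xy) + 7)/(x·e^(xy) - 1)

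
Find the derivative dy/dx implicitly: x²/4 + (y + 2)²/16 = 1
Apply d/dx to both sides, remembering that y depends on x. Each occurrence of y therefore brings in a y' = dy/dx via the chain rule.

With F(x, y) equal to the left-hand side minus the right, differentiate F term by term:
  d/dx[x^2/4] = x/2
  d/dx[(y + 2)^2/16] = y'(y + 2)/8
  d/dx[-1] = 0
Adding these up, d/dx[F] = 0 becomes
  (x/2) + (y/8 + 1/4)·y' = 0,
so isolating y',
  dy/dx = -(x/2)/(y/8 + 1/4)
        = -(x/2)/((y + 2)/8) = -4x/(y + 2)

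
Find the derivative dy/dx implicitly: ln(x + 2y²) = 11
Take d/dx of both sides. Since y is implicitly a function of x, the chain rule attaches a y' = dy/dx factor whenever we differentiate through y.

Set F(x, y) = (left side) − (right side), so the curve is F = 0. Differentiating each term of F:
  d/dx[ln(x + 2y^2)] = (4y·y' + 1)/(x + 2y^2)
  d/dx[-11] = 0

Collecting, the y'-free part is the partial derivative in x and the y' coefficient is the partial derivative in y:
  ∂F/∂x = 1/(x + 2y^2)
  ∂F/∂y = 4y/(x + 2y^2)

so d/dx[F(x, y(x))] = ∂F/∂x + (∂F/∂y)·y' = 0. Rearranging,
  dy/dx = -(∂F/∂x)/(∂F/∂y) = -(1/(x + 2y^2))/(4y/(x + 2y^2)) = -1/(4y)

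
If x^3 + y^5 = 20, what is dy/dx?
Differentiate the relation implicitly: treat y = y(x) and apply the chain rule, so every y-derivative picks up a y' = dy/dx factor.

With everything moved to the left-hand side, differentiate term by term:
  d/dx[x^3] = 3x^2
  d/dx[y^5] = 5y^4·y'
  d/dx[-20] = 0

Separating the contributions that come from x directly and those that come through y:
  without y':      3x^2
  multiplying y':  5y^4

so (3x^2) + (5y^4)·y' = 0, and therefore
  dy/dx = -(3x^2)/(5y^4) = -3x^2/(5y^4)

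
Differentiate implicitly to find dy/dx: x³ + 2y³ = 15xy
Apply d/dx to both sides, remembering that y depends on x. Each occurrence of y therefore brings in a y' = dy/dx via the chain rule.

With F(x, y) equal to the left-hand side minus the right, differentiate F term by term:
  d/dx[x^3] = 3x^2
  d/dx[-15xy] = -15x·y' - 15y
  d/dx[2y^3] = 6y^2·y'
Adding these up, d/dx[F] = 0 becomes
  (3x^2 - 15y) + (-15x + 6y^2)·y' = 0,
so isolating y',
  dy/dx = -(3x^2 - 15y)/(-15x + 6y^2) = (x^2 - 5y)/(5x - 2y^2)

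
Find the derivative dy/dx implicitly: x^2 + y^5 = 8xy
Differentiate both sides with respect to x, treating y as y(x). By the chain rule, any term containing y contributes a factor of y' = dy/dx when we differentiate it.

Move every term to one side and write the relation as F(x, y) = 0. Term by term,
  d/dx[x^2] = 2x
  d/dx[-8xy] = -8x·y' - 8y
  d/dx[y^5] = 5y^4·y'

The pieces without y' make up ∂F/∂x and the coefficient of y' is ∂F/∂y:
  ∂F/∂x = 2x - 8y,
  ∂F/∂y = -8x + 5y^4.

Since d/dx[F] = ∂F/∂x + (∂F/∂y)·y' = 0, solve for y':
  (∂F/∂y)·y' = -∂F/∂x
  dy/dx = -(∂F/∂x)/(∂F/∂y) = -(2x - 8y)/(-8x + 5y^4) = 2(x - 4y)/(8x - 5y^4)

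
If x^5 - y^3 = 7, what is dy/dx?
Take d/dx of both sides. Since y is implicitly a function of x, the chain rule attaches a y' = dy/dx factor whenever we differentiate through y.

Set F(x, y) = (left side) − (right side), so the curve is F = 0. Differentiating each term of F:
  d/dx[x^5] = 5x^4
  d/dx[-y^3] = -3y^2·y'
  d/dx[-7] = 0

Collecting, the y'-free part is the partial derivative in x and the y' coefficient is the partial derivative in y:
  ∂F/∂x = 5x^4
  ∂F/∂y = -3y^2

so d/dx[F(x, y(x))] = ∂F/∂x + (∂F/∂y)·y' = 0. Rearranging,
  dy/dx = -(∂F/∂x)/(∂F/∂y) = -(5x^4)/(-3y^2) = 5x^4/(3y^2)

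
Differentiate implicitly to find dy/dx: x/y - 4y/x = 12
Take d/dx of both sides. Since y is implicitly a function of x, the chain rule attaches a y' = dy/dx factor whenever we differentiate through y.

Set F(x, y) = (left side) − (right side), so the curve is F = 0. Differentiating each term of F:
  d/dx[x/y] = -x·y'/y^2 + 1/y
  d/dx[-4y/x] = -4·y'/x + 4y/x^2
  d/dx[-12] = 0

Collecting, the y'-free part is the partial derivative in x and the y' coefficient is the partial derivative in y:
  ∂F/∂x = 1/y + 4y/x^2
  ∂F/∂y = -x/y^2 - 4/x

so d/dx[F(x, y(x))] = ∂F/∂x + (∂F/∂y)·y' = 0. Rearranging,
  dy/dx = -(∂F/∂x)/(∂F/∂y) = -(1/y + 4y/x^2)/(-x/y^2 - 4/x)
        = -((x^2 + 4y^2)/(x^2y))/(-(x^2 + 4y^2)/(xy^2)) = y/x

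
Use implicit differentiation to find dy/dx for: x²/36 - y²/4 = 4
Differentiate the relation implicitly: treat y = y(x) and apply the chain rule, so every y-derivative picks up a y' = dy/dx factor.

With everything moved to the left-hand side, differentiate term by term:
  d/dx[x^2/36] = x/18
  d/dx[-y^2/4] = -y·y'/2
  d/dx[-4] = 0

Separating the contributions that come from x directly and those that come through y:
  without y':      x/18
  multiplying y':  -y/2

so (x/18) + (-y/2)·y' = 0, and therefore
  dy/dx = -(x/18)/(-y/2) = x/(9y)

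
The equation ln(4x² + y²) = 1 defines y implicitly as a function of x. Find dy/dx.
Differentiate the relation implicitly: treat y = y(x) and apply the chain rule, so every y-derivative picks up a y' = dy/dx factor.

With everything moved to the left-hand side, differentiate term by term:
  d/dx[ln(4x^2 + y^2)] = (8x + 2y·y')/(4x^2 + y^2)
  d/dx[-1] = 0

Separating the contributions that come from x directly and those that come through y:
  without y':      8x/(4x^2 + y^2)
  multiplying y':  2y/(4x^2 + y^2)

so (8x/(4x^2 + y^2)) + (2y/(4x^2 + y^2))·y' = 0, and therefore
  dy/dx = -(8x/(4x^2 + y^2))/(2y/(4x^2 + y^2)) = -4x/y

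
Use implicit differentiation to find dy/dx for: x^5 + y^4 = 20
Differentiate both sides with respect to x, treating y as y(x). By the chain rule, any term containing y contributes a factor of y' = dy/dx when we differentiate it.

Move every term to one side and write the relation as F(x, y) = 0. Term by term,
  d/dx[x^5] = 5x^4
  d/dx[y^4] = 4y^3·y'
  d/dx[-20] = 0

The pieces without y' make up ∂F/∂x and the coefficient of y' is ∂F/∂y:
  ∂F/∂x = 5x^4,
  ∂F/∂y = 4y^3.

Since d/dx[F] = ∂F/∂x + (∂F/∂y)·y' = 0, solve for y':
  (∂F/∂y)·y' = -∂F/∂x
  dy/dx = -(∂F/∂x)/(∂F/∂y) = -(5x^4)/(4y^3) = -5x^4/(4y^3)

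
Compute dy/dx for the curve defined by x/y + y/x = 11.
Differentiate the relation implicitly: treat y = y(x) and apply the chain rule, so every y-derivative picks up a y' = dy/dx factor.

With everything moved to the left-hand side, differentiate term by term:
  d/dx[x/y] = -x·y'/y^2 + 1/y
  d/dx[y/x] = y'/x - y/x^2
  d/dx[-11] = 0

Separating the contributions that come from x directly and those that come through y:
  without y':      1/y - y/x^2
  multiplying y':  -x/y^2 + 1/x

so (1/y - y/x^2) + (-x/y^2 + 1/x)·y' = 0, and therefore
  dy/dx = -(1/y - y/x^2)/(-x/y^2 + 1/x)
        = -((x - y)(x + y)/(x^2y))/(-(x - y)(x + y)/(xy^2)) = y/x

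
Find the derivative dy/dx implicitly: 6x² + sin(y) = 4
Differentiate the relation implicitly: treat y = y(x) and apply the chain rule, so every y-derivative picks up a y' = dy/dx factor.

With everything moved to the left-hand side, differentiate term by term:
  d/dx[6x^2] = 12x
  d/dx[sin(y)] = y'·cos(y)
  d/dx[-4] = 0

Separating the contributions that come from x directly and those that come through y:
  without y':      12x
  multiplying y':  cos(y)

so (12x) + (cos(y))·y' = 0, and therefore
  dy/dx = -(12x)/(cos(y)) = -12x/cos(y)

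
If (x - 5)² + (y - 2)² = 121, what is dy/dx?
Differentiate both sides with respect to x, treating y as y(x). By the chain rule, any term containing y contributes a factor of y' = dy/dx when we differentiate it.

Move every term to one side and write the relation as F(x, y) = 0. Term by term,
  d/dx[(x - 5)^2] = 2x - 10
  d/dx[(y - 2)^2] = 2·y'(y - 2)
  d/dx[-121] = 0

The pieces without y' make up ∂F/∂x and the coefficient of y' is ∂F/∂y:
  ∂F/∂x = 2x - 10,
  ∂F/∂y = 2y - 4.

Since d/dx[F] = ∂F/∂x + (∂F/∂y)·y' = 0, solve for y':
  (∂F/∂y)·y' = -∂F/∂x
  dy/dx = -(∂F/∂x)/(∂F/∂y) = -(2x - 10)/(2y - 4) = (5 - x)/(y - 2)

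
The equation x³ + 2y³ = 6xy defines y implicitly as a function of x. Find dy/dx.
Differentiate both sides with respect to x, treating y as y(x). By the chain rule, any term containing y contributes a factor of y' = dy/dx when we differentiate it.

Move every term to one side and write the relation as F(x, y) = 0. Term by term,
  d/dx[x^3] = 3x^2
  d/dx[-6xy] = -6x·y' - 6y
  d/dx[2y^3] = 6y^2·y'

The pieces without y' make up ∂F/∂x and the coefficient of y' is ∂F/∂y:
  ∂F/∂x = 3x^2 - 6y,
  ∂F/∂y = -6x + 6y^2.

Since d/dx[F] = ∂F/∂x + (∂F/∂y)·y' = 0, solve for y':
  (∂F/∂y)·y' = -∂F/∂x
  dy/dx = -(∂F/∂x)/(∂F/∂y) = -(3x^2 - 6y)/(-6x + 6y^2) = (x^2/2 - y)/(x - y^2)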